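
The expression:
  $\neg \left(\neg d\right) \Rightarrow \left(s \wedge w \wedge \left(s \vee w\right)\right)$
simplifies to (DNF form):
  $\left(s \wedge w\right) \vee \neg d$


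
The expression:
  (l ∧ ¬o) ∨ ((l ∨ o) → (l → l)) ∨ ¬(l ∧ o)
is always true.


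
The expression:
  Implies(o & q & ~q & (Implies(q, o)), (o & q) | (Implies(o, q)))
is always true.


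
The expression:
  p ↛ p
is never true.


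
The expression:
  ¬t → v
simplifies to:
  t ∨ v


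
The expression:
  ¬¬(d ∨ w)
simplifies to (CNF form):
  d ∨ w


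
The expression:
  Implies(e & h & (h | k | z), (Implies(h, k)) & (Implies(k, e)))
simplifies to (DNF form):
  k | ~e | ~h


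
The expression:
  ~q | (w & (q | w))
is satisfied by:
  {w: True, q: False}
  {q: False, w: False}
  {q: True, w: True}


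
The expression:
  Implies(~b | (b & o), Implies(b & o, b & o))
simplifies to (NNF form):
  True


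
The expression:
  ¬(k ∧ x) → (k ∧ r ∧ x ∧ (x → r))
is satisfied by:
  {x: True, k: True}


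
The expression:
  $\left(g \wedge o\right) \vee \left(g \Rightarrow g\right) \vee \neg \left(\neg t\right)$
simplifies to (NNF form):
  $\text{True}$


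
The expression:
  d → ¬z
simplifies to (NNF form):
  ¬d ∨ ¬z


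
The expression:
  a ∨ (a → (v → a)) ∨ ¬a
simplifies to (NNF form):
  True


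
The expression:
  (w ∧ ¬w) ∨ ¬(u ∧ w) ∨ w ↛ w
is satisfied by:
  {w: False, u: False}
  {u: True, w: False}
  {w: True, u: False}


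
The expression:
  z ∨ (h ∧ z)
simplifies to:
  z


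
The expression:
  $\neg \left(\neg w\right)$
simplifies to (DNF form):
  $w$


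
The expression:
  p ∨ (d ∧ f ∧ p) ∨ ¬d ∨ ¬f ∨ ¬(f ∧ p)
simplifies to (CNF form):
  True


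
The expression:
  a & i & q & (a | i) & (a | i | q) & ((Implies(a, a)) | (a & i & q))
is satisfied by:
  {a: True, i: True, q: True}


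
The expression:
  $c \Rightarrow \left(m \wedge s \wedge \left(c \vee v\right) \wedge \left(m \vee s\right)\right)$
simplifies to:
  $\left(m \wedge s\right) \vee \neg c$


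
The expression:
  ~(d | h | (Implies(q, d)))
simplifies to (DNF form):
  q & ~d & ~h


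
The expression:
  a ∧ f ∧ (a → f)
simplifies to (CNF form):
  a ∧ f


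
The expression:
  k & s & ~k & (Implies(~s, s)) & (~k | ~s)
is never true.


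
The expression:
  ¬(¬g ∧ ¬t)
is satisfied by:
  {t: True, g: True}
  {t: True, g: False}
  {g: True, t: False}


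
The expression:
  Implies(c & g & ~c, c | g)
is always true.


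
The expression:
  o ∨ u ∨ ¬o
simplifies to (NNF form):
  True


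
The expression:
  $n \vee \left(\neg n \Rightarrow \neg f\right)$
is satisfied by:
  {n: True, f: False}
  {f: False, n: False}
  {f: True, n: True}


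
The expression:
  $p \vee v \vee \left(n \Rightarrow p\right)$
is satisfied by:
  {v: True, p: True, n: False}
  {v: True, p: False, n: False}
  {p: True, v: False, n: False}
  {v: False, p: False, n: False}
  {n: True, v: True, p: True}
  {n: True, v: True, p: False}
  {n: True, p: True, v: False}


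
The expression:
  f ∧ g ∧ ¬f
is never true.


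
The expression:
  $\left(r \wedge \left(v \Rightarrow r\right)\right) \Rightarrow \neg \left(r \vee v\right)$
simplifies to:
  $\neg r$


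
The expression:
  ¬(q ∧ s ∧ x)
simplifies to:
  ¬q ∨ ¬s ∨ ¬x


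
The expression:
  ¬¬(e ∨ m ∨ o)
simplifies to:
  e ∨ m ∨ o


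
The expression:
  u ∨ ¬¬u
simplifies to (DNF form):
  u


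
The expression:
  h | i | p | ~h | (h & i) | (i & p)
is always true.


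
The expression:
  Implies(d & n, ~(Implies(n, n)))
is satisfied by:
  {d: False, n: False}
  {n: True, d: False}
  {d: True, n: False}


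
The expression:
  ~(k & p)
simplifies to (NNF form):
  ~k | ~p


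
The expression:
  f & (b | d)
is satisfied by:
  {b: True, d: True, f: True}
  {b: True, f: True, d: False}
  {d: True, f: True, b: False}


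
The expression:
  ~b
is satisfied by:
  {b: False}


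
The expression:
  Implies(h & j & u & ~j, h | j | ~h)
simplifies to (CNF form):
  True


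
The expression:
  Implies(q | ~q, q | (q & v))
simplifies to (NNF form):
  q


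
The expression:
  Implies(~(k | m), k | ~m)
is always true.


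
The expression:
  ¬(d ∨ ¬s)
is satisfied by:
  {s: True, d: False}


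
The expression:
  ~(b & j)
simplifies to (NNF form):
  ~b | ~j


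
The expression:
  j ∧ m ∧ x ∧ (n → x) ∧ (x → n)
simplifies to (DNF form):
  j ∧ m ∧ n ∧ x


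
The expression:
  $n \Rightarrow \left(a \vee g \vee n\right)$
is always true.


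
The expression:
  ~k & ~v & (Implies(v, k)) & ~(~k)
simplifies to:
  False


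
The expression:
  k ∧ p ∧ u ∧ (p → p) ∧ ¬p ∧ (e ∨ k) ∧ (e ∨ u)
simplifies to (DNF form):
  False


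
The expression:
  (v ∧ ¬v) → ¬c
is always true.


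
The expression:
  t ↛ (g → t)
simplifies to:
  False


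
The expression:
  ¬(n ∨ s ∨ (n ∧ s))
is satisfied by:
  {n: False, s: False}


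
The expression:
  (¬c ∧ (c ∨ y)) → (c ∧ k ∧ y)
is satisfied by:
  {c: True, y: False}
  {y: False, c: False}
  {y: True, c: True}


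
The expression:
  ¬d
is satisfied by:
  {d: False}


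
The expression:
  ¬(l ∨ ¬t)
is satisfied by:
  {t: True, l: False}


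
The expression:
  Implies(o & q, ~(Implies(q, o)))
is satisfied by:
  {o: False, q: False}
  {q: True, o: False}
  {o: True, q: False}


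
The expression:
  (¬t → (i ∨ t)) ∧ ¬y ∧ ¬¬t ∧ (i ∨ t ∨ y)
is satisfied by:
  {t: True, y: False}


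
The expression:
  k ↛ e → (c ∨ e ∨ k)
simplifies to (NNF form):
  True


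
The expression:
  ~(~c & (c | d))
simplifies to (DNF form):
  c | ~d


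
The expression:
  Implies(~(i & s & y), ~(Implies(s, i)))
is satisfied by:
  {s: True, y: True, i: False}
  {s: True, i: False, y: False}
  {s: True, y: True, i: True}


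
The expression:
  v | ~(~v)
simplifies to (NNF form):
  v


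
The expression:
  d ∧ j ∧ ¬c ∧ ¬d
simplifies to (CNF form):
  False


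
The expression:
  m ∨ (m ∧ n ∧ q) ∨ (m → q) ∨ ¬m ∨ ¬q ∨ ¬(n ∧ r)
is always true.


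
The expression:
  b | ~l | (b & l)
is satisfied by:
  {b: True, l: False}
  {l: False, b: False}
  {l: True, b: True}


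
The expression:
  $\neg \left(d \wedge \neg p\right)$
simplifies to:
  $p \vee \neg d$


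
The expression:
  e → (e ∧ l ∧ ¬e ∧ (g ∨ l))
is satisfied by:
  {e: False}


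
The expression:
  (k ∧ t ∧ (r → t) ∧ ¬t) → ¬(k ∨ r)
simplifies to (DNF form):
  True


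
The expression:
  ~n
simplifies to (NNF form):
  ~n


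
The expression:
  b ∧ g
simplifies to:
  b ∧ g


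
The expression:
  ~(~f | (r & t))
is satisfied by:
  {f: True, t: False, r: False}
  {f: True, r: True, t: False}
  {f: True, t: True, r: False}


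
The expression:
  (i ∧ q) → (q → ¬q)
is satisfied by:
  {q: False, i: False}
  {i: True, q: False}
  {q: True, i: False}


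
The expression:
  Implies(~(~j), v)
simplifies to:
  v | ~j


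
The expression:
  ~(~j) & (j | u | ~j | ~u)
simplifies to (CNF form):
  j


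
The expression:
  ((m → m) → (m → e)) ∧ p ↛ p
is never true.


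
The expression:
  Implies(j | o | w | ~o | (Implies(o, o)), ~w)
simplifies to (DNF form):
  ~w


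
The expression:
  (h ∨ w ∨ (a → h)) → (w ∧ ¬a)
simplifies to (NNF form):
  (a ∨ w) ∧ (w ∨ ¬h) ∧ (¬a ∨ ¬w)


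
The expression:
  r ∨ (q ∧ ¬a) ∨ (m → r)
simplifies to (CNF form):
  (q ∨ r ∨ ¬m) ∧ (r ∨ ¬a ∨ ¬m)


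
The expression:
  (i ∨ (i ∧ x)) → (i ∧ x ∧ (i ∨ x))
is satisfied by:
  {x: True, i: False}
  {i: False, x: False}
  {i: True, x: True}


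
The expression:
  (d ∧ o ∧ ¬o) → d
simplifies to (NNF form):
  True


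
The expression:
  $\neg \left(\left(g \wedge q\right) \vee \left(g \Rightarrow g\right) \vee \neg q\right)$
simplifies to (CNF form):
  $\text{False}$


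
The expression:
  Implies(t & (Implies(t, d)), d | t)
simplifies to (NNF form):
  True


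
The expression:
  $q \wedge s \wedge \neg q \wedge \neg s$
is never true.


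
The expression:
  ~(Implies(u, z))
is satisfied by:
  {u: True, z: False}


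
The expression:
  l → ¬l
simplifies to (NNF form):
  ¬l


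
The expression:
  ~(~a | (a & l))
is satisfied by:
  {a: True, l: False}


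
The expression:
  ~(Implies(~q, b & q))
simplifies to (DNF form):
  ~q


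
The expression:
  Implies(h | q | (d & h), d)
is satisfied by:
  {d: True, q: False, h: False}
  {d: True, h: True, q: False}
  {d: True, q: True, h: False}
  {d: True, h: True, q: True}
  {h: False, q: False, d: False}


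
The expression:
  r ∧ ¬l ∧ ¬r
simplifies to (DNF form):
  False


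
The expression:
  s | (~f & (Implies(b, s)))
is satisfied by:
  {s: True, f: False, b: False}
  {b: True, s: True, f: False}
  {s: True, f: True, b: False}
  {b: True, s: True, f: True}
  {b: False, f: False, s: False}


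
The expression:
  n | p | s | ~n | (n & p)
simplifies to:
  True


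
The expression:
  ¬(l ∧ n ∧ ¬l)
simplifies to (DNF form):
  True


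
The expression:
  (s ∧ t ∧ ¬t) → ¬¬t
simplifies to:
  True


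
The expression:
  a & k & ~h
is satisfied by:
  {a: True, k: True, h: False}


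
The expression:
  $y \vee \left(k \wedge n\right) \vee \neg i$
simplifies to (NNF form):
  $y \vee \left(k \wedge n\right) \vee \neg i$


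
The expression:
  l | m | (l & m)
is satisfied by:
  {m: True, l: True}
  {m: True, l: False}
  {l: True, m: False}


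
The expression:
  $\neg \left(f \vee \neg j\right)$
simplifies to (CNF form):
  $j \wedge \neg f$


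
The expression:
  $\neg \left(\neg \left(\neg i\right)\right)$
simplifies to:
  $\neg i$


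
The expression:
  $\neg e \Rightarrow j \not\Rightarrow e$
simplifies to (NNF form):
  $e \vee j$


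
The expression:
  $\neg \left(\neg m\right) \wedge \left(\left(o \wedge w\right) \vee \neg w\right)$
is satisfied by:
  {m: True, o: True, w: False}
  {m: True, w: False, o: False}
  {m: True, o: True, w: True}


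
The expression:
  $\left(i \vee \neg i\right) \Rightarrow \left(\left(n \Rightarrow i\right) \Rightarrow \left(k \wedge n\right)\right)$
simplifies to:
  $n \wedge \left(k \vee \neg i\right)$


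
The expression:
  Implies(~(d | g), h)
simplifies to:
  d | g | h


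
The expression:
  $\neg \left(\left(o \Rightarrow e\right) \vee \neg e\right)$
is never true.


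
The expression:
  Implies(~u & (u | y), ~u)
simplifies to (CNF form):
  True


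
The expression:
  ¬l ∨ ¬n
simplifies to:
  ¬l ∨ ¬n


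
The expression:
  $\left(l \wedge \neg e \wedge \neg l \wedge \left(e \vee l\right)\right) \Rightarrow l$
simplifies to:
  $\text{True}$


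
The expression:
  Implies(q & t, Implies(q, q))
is always true.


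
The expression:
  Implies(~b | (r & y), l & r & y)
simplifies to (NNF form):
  (b & ~r) | (b & ~y) | (l & r & y)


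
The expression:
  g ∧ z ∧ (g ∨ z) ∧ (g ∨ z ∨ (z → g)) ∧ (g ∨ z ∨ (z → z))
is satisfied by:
  {z: True, g: True}


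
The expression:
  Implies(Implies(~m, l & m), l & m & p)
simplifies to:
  ~m | (l & p)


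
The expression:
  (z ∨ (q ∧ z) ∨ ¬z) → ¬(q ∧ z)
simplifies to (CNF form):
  ¬q ∨ ¬z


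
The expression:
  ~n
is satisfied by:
  {n: False}


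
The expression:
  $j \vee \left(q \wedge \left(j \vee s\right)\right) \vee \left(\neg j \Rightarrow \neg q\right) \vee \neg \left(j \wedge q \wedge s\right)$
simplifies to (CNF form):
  $\text{True}$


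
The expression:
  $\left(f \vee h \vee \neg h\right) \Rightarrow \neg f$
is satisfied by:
  {f: False}


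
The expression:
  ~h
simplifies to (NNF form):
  ~h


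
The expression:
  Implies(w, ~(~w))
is always true.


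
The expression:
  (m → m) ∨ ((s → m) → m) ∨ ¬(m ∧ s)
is always true.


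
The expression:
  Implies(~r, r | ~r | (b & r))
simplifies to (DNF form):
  True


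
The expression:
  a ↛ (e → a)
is never true.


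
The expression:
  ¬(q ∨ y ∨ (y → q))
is never true.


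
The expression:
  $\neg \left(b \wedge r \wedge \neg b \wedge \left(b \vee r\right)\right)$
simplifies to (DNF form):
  $\text{True}$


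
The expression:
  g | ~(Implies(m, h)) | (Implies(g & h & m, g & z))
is always true.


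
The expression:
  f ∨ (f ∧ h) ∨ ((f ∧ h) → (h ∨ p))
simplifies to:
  True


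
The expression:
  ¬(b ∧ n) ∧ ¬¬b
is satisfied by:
  {b: True, n: False}


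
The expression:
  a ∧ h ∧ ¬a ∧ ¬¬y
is never true.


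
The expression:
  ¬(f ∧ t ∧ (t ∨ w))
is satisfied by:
  {t: False, f: False}
  {f: True, t: False}
  {t: True, f: False}


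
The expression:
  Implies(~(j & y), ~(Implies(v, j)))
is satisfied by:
  {y: True, v: True, j: False}
  {v: True, j: False, y: False}
  {y: True, v: True, j: True}
  {y: True, j: True, v: False}


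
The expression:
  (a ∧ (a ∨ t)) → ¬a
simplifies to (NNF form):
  ¬a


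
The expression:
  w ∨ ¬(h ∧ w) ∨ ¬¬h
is always true.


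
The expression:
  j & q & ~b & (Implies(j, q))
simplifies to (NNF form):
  j & q & ~b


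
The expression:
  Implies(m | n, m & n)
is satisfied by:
  {m: False, n: False}
  {n: True, m: True}


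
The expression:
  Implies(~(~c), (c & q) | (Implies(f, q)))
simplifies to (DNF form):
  q | ~c | ~f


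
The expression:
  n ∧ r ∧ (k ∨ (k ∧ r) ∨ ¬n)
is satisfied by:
  {r: True, n: True, k: True}


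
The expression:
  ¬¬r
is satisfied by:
  {r: True}


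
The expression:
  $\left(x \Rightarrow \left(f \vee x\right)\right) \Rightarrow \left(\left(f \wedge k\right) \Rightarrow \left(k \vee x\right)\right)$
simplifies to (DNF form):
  $\text{True}$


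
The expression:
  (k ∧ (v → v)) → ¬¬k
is always true.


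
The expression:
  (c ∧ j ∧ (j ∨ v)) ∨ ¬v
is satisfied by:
  {c: True, j: True, v: False}
  {c: True, j: False, v: False}
  {j: True, c: False, v: False}
  {c: False, j: False, v: False}
  {c: True, v: True, j: True}


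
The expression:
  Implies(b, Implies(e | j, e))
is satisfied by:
  {e: True, b: False, j: False}
  {e: False, b: False, j: False}
  {j: True, e: True, b: False}
  {j: True, e: False, b: False}
  {b: True, e: True, j: False}
  {b: True, e: False, j: False}
  {b: True, j: True, e: True}


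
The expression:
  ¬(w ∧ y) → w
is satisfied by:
  {w: True}


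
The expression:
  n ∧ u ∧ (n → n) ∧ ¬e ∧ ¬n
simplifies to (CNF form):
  False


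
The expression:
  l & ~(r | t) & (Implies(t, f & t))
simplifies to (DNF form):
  l & ~r & ~t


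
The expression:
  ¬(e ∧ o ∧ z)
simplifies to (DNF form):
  ¬e ∨ ¬o ∨ ¬z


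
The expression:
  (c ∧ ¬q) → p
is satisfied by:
  {p: True, q: True, c: False}
  {p: True, c: False, q: False}
  {q: True, c: False, p: False}
  {q: False, c: False, p: False}
  {p: True, q: True, c: True}
  {p: True, c: True, q: False}
  {q: True, c: True, p: False}


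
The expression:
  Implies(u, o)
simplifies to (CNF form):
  o | ~u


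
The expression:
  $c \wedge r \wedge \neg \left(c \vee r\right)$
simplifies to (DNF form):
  $\text{False}$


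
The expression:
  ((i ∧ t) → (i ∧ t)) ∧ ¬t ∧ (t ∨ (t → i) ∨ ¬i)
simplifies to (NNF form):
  ¬t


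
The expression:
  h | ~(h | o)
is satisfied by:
  {h: True, o: False}
  {o: False, h: False}
  {o: True, h: True}


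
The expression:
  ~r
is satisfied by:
  {r: False}


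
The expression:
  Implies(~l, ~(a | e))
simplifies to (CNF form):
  (l | ~a) & (l | ~e)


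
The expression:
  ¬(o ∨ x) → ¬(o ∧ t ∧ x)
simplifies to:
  True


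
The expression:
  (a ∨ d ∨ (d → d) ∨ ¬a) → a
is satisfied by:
  {a: True}


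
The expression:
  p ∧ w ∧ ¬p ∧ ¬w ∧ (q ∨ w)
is never true.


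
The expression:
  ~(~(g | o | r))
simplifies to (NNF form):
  g | o | r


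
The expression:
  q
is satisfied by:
  {q: True}


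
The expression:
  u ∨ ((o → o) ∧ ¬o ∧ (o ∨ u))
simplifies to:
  u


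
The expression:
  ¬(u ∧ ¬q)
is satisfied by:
  {q: True, u: False}
  {u: False, q: False}
  {u: True, q: True}


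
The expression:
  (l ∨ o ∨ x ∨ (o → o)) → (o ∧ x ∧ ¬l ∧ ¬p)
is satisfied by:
  {x: True, o: True, p: False, l: False}


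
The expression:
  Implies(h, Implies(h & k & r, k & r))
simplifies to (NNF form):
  True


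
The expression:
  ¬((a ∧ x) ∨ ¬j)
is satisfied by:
  {j: True, x: False, a: False}
  {j: True, a: True, x: False}
  {j: True, x: True, a: False}


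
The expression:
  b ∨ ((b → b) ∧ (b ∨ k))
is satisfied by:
  {b: True, k: True}
  {b: True, k: False}
  {k: True, b: False}


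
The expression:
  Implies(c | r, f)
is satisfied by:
  {f: True, c: False, r: False}
  {r: True, f: True, c: False}
  {f: True, c: True, r: False}
  {r: True, f: True, c: True}
  {r: False, c: False, f: False}


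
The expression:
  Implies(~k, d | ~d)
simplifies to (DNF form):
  True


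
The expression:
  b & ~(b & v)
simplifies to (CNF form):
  b & ~v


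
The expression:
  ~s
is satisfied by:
  {s: False}


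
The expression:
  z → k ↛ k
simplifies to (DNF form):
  ¬z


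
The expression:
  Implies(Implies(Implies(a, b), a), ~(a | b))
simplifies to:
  ~a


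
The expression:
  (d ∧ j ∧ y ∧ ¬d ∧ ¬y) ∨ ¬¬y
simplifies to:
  y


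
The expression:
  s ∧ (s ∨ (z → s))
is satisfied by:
  {s: True}


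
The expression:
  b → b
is always true.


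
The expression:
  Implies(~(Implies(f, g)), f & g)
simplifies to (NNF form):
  g | ~f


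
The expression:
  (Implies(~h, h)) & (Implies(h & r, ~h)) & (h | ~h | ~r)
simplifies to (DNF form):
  h & ~r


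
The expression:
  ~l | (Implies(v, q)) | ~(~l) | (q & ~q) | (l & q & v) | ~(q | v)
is always true.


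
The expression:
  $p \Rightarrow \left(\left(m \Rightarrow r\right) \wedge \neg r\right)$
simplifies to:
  $\left(\neg m \wedge \neg r\right) \vee \neg p$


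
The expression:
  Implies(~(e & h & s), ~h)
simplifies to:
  ~h | (e & s)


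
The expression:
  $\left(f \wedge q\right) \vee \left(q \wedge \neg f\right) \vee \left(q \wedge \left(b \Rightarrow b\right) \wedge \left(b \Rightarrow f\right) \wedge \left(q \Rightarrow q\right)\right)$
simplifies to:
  $q$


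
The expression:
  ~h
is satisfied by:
  {h: False}


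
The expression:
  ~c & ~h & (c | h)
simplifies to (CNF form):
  False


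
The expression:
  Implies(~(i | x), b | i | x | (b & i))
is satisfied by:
  {i: True, b: True, x: True}
  {i: True, b: True, x: False}
  {i: True, x: True, b: False}
  {i: True, x: False, b: False}
  {b: True, x: True, i: False}
  {b: True, x: False, i: False}
  {x: True, b: False, i: False}


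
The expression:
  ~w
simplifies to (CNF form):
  ~w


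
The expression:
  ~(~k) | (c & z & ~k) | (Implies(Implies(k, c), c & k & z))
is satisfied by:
  {k: True, z: True, c: True}
  {k: True, z: True, c: False}
  {k: True, c: True, z: False}
  {k: True, c: False, z: False}
  {z: True, c: True, k: False}


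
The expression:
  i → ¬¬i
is always true.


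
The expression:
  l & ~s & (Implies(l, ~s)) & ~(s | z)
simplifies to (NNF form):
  l & ~s & ~z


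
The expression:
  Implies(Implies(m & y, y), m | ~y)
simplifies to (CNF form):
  m | ~y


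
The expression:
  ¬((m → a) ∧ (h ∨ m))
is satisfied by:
  {m: False, h: False, a: False}
  {a: True, m: False, h: False}
  {m: True, a: False, h: False}
  {h: True, m: True, a: False}


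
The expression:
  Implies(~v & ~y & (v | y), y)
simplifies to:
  True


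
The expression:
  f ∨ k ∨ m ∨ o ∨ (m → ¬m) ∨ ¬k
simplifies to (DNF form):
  True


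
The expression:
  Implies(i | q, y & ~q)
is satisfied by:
  {y: True, q: False, i: False}
  {q: False, i: False, y: False}
  {y: True, i: True, q: False}


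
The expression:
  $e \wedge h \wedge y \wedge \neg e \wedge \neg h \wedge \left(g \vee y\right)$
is never true.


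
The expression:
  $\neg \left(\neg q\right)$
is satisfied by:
  {q: True}


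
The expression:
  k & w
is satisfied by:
  {w: True, k: True}


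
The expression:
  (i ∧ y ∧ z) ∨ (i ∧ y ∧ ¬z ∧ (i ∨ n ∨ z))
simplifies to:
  i ∧ y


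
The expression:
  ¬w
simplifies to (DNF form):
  ¬w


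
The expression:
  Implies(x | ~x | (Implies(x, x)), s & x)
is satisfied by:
  {s: True, x: True}


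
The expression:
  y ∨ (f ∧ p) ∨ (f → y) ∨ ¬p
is always true.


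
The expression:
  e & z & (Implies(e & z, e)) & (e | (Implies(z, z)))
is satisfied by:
  {z: True, e: True}


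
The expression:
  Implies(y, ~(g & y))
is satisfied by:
  {g: False, y: False}
  {y: True, g: False}
  {g: True, y: False}


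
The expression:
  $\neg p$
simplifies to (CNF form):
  $\neg p$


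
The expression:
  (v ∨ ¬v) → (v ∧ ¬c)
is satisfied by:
  {v: True, c: False}


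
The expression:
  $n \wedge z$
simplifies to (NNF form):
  $n \wedge z$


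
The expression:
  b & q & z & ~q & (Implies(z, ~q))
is never true.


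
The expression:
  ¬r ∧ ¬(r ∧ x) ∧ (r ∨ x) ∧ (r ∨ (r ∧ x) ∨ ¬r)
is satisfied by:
  {x: True, r: False}


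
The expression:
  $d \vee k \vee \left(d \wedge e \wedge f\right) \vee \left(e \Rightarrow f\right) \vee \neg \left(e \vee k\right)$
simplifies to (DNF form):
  $d \vee f \vee k \vee \neg e$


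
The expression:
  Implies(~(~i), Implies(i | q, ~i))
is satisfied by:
  {i: False}


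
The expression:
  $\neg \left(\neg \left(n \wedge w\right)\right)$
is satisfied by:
  {w: True, n: True}


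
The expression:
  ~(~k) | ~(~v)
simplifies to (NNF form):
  k | v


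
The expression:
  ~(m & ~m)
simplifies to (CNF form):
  True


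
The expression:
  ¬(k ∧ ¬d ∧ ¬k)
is always true.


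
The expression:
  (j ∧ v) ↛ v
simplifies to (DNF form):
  False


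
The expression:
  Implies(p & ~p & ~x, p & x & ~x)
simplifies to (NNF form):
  True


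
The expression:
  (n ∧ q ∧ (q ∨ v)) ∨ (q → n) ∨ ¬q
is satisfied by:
  {n: True, q: False}
  {q: False, n: False}
  {q: True, n: True}


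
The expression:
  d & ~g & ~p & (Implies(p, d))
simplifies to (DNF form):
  d & ~g & ~p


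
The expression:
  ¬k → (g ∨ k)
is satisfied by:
  {k: True, g: True}
  {k: True, g: False}
  {g: True, k: False}


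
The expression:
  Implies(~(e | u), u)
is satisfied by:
  {e: True, u: True}
  {e: True, u: False}
  {u: True, e: False}


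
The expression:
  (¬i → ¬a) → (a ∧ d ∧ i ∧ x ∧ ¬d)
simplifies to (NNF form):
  a ∧ ¬i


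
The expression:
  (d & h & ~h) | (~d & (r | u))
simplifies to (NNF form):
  ~d & (r | u)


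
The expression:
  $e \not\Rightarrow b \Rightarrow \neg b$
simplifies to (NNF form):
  $\text{True}$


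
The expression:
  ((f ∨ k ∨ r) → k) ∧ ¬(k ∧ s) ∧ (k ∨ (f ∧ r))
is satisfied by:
  {k: True, s: False}


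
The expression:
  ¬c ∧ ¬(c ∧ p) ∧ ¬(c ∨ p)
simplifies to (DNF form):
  ¬c ∧ ¬p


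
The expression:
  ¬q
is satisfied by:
  {q: False}


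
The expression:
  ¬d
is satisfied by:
  {d: False}


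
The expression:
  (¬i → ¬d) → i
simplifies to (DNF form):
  d ∨ i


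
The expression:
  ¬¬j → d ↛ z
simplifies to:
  (d ∧ ¬z) ∨ ¬j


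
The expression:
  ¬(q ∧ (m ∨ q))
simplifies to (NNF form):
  ¬q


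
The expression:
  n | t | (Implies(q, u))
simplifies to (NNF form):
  n | t | u | ~q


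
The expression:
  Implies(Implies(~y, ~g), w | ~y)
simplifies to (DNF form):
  w | ~y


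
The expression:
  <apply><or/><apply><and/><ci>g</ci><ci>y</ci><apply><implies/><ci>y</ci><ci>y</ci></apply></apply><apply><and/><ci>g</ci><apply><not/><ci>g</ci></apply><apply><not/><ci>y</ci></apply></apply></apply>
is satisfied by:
  {g: True, y: True}


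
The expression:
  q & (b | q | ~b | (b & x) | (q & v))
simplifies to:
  q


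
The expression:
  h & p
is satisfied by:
  {h: True, p: True}


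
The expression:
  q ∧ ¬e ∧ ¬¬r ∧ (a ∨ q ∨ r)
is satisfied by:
  {r: True, q: True, e: False}


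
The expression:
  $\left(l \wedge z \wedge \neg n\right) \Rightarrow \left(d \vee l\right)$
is always true.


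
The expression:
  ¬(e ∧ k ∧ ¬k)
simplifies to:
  True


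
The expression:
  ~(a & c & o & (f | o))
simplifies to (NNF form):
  ~a | ~c | ~o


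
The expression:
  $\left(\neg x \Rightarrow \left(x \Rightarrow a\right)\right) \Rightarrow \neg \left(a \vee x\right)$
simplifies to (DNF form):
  $\neg a \wedge \neg x$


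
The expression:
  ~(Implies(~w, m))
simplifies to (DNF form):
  ~m & ~w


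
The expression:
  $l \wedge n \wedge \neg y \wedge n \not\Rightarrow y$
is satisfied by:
  {n: True, l: True, y: False}


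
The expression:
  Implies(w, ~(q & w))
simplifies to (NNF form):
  ~q | ~w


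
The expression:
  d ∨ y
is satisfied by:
  {y: True, d: True}
  {y: True, d: False}
  {d: True, y: False}


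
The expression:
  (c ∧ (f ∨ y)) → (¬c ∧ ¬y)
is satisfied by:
  {f: False, c: False, y: False}
  {y: True, f: False, c: False}
  {f: True, y: False, c: False}
  {y: True, f: True, c: False}
  {c: True, y: False, f: False}


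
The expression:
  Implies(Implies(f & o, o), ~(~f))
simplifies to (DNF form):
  f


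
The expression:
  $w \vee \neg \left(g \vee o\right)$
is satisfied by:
  {w: True, o: False, g: False}
  {w: True, g: True, o: False}
  {w: True, o: True, g: False}
  {w: True, g: True, o: True}
  {g: False, o: False, w: False}


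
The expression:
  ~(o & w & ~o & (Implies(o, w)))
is always true.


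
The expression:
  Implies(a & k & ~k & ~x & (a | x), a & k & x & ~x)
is always true.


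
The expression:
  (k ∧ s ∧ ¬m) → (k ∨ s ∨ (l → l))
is always true.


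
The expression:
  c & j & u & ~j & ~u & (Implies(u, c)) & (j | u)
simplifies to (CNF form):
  False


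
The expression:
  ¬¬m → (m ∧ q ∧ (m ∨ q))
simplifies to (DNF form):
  q ∨ ¬m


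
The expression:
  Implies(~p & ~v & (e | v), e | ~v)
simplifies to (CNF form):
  True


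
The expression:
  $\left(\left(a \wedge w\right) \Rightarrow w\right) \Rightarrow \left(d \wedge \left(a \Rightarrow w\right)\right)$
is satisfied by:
  {w: True, d: True, a: False}
  {d: True, a: False, w: False}
  {a: True, w: True, d: True}


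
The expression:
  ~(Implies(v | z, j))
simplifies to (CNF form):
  ~j & (v | z)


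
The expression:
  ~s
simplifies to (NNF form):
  ~s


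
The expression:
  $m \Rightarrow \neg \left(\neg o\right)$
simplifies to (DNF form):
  $o \vee \neg m$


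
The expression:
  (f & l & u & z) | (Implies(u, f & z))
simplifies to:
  ~u | (f & z)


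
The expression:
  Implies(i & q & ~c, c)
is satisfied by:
  {c: True, q: False, i: False}
  {c: False, q: False, i: False}
  {i: True, c: True, q: False}
  {i: True, c: False, q: False}
  {q: True, c: True, i: False}
  {q: True, c: False, i: False}
  {q: True, i: True, c: True}


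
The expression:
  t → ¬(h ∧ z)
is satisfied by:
  {h: False, t: False, z: False}
  {z: True, h: False, t: False}
  {t: True, h: False, z: False}
  {z: True, t: True, h: False}
  {h: True, z: False, t: False}
  {z: True, h: True, t: False}
  {t: True, h: True, z: False}


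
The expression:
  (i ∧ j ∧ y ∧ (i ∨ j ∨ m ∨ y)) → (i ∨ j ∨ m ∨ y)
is always true.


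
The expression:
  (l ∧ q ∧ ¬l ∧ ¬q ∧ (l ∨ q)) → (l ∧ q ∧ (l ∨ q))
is always true.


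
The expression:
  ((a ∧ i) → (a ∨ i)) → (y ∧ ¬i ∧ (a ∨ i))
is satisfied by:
  {a: True, y: True, i: False}


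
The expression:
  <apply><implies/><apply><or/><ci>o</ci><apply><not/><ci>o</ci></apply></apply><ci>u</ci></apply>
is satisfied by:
  {u: True}


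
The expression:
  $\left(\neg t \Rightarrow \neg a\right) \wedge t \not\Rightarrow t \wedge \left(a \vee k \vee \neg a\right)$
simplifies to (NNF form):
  $\text{False}$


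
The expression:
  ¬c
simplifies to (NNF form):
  ¬c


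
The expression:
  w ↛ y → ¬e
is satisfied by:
  {y: True, w: False, e: False}
  {w: False, e: False, y: False}
  {y: True, e: True, w: False}
  {e: True, w: False, y: False}
  {y: True, w: True, e: False}
  {w: True, y: False, e: False}
  {y: True, e: True, w: True}


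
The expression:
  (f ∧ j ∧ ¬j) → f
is always true.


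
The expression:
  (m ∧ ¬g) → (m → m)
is always true.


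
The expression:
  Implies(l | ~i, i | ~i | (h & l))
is always true.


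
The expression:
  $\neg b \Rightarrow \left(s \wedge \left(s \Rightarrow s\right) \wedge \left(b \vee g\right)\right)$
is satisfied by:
  {b: True, g: True, s: True}
  {b: True, g: True, s: False}
  {b: True, s: True, g: False}
  {b: True, s: False, g: False}
  {g: True, s: True, b: False}


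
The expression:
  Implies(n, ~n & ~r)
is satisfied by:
  {n: False}


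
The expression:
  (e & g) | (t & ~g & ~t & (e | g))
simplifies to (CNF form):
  e & g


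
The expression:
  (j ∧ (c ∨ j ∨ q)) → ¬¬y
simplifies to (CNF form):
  y ∨ ¬j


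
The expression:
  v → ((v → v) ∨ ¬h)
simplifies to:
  True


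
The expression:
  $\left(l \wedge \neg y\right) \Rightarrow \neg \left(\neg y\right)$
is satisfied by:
  {y: True, l: False}
  {l: False, y: False}
  {l: True, y: True}


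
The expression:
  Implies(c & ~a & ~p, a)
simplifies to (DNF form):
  a | p | ~c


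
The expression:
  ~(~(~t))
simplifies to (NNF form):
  ~t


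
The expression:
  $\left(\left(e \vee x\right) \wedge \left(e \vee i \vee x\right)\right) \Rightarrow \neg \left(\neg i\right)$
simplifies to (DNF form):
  $i \vee \left(\neg e \wedge \neg x\right)$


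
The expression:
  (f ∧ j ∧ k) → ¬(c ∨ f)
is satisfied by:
  {k: False, j: False, f: False}
  {f: True, k: False, j: False}
  {j: True, k: False, f: False}
  {f: True, j: True, k: False}
  {k: True, f: False, j: False}
  {f: True, k: True, j: False}
  {j: True, k: True, f: False}


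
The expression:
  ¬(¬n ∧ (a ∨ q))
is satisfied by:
  {n: True, a: False, q: False}
  {n: True, q: True, a: False}
  {n: True, a: True, q: False}
  {n: True, q: True, a: True}
  {q: False, a: False, n: False}


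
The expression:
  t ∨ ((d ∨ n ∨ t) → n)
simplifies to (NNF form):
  n ∨ t ∨ ¬d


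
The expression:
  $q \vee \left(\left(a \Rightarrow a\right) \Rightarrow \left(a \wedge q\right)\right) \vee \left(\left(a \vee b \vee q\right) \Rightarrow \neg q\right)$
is always true.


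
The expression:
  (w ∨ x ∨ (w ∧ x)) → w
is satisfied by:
  {w: True, x: False}
  {x: False, w: False}
  {x: True, w: True}


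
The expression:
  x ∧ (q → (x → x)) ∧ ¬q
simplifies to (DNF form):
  x ∧ ¬q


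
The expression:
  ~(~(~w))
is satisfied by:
  {w: False}


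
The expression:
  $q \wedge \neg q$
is never true.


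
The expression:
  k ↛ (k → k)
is never true.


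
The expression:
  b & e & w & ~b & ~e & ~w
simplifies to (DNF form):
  False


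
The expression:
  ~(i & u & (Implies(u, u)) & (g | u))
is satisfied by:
  {u: False, i: False}
  {i: True, u: False}
  {u: True, i: False}


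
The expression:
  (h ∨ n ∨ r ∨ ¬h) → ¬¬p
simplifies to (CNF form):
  p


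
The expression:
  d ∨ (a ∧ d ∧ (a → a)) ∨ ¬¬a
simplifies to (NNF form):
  a ∨ d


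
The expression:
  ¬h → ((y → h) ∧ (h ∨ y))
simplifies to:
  h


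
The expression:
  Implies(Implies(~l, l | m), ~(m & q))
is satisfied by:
  {m: False, q: False}
  {q: True, m: False}
  {m: True, q: False}


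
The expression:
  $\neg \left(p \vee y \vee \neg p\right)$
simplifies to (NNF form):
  $\text{False}$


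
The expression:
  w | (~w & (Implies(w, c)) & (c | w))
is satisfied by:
  {c: True, w: True}
  {c: True, w: False}
  {w: True, c: False}


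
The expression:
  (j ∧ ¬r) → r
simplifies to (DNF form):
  r ∨ ¬j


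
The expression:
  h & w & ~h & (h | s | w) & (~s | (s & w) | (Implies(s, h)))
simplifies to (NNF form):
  False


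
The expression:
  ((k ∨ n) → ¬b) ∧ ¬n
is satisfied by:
  {n: False, k: False, b: False}
  {b: True, n: False, k: False}
  {k: True, n: False, b: False}


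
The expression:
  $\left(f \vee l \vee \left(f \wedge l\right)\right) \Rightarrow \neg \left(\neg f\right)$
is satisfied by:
  {f: True, l: False}
  {l: False, f: False}
  {l: True, f: True}


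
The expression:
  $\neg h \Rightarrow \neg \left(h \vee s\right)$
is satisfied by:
  {h: True, s: False}
  {s: False, h: False}
  {s: True, h: True}


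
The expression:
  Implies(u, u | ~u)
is always true.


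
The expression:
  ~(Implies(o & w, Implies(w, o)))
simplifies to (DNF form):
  False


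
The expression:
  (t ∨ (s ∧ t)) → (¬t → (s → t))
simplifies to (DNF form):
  True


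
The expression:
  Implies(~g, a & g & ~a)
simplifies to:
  g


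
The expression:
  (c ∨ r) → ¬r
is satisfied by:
  {r: False}


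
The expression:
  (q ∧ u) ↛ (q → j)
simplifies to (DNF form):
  q ∧ u ∧ ¬j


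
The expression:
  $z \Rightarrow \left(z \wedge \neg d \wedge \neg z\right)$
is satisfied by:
  {z: False}


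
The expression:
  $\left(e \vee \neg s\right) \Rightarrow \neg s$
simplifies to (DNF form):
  $\neg e \vee \neg s$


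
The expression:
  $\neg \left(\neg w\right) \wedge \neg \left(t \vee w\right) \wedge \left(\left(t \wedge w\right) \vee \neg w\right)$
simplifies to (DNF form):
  $\text{False}$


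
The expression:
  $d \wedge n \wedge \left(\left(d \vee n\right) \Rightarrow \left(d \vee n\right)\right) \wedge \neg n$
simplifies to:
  $\text{False}$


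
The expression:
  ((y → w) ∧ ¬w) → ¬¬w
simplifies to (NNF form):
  w ∨ y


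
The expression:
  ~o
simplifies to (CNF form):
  ~o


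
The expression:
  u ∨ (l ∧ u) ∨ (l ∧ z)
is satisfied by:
  {l: True, u: True, z: True}
  {l: True, u: True, z: False}
  {u: True, z: True, l: False}
  {u: True, z: False, l: False}
  {l: True, z: True, u: False}


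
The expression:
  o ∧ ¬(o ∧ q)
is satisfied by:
  {o: True, q: False}


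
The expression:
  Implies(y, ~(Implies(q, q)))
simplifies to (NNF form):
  ~y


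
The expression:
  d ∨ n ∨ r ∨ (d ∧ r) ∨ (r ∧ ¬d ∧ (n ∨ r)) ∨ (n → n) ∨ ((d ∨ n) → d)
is always true.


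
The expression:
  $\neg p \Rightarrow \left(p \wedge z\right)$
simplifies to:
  $p$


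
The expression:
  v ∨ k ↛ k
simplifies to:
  v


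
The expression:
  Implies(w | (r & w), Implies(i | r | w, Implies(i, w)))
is always true.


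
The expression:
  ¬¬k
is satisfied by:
  {k: True}


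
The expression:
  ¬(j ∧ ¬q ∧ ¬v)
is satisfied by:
  {q: True, v: True, j: False}
  {q: True, v: False, j: False}
  {v: True, q: False, j: False}
  {q: False, v: False, j: False}
  {j: True, q: True, v: True}
  {j: True, q: True, v: False}
  {j: True, v: True, q: False}


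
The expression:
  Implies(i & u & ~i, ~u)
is always true.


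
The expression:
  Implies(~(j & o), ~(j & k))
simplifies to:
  o | ~j | ~k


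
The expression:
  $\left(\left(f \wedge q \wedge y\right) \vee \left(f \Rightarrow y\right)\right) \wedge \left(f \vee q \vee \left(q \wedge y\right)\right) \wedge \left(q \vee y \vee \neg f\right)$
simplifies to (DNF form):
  $\left(f \wedge y\right) \vee \left(q \wedge \neg f\right)$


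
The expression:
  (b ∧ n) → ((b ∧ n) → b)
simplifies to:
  True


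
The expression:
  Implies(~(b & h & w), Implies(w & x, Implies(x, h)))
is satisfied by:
  {h: True, w: False, x: False}
  {w: False, x: False, h: False}
  {x: True, h: True, w: False}
  {x: True, w: False, h: False}
  {h: True, w: True, x: False}
  {w: True, h: False, x: False}
  {x: True, w: True, h: True}


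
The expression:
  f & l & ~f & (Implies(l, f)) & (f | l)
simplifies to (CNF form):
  False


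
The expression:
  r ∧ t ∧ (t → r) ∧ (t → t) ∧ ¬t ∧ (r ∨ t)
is never true.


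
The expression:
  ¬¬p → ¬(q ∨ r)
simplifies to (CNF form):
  (¬p ∨ ¬q) ∧ (¬p ∨ ¬r)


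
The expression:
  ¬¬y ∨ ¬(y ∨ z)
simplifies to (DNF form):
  y ∨ ¬z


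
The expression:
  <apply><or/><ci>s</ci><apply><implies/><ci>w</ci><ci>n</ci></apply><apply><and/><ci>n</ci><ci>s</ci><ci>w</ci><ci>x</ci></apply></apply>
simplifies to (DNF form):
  <apply><or/><ci>n</ci><ci>s</ci><apply><not/><ci>w</ci></apply></apply>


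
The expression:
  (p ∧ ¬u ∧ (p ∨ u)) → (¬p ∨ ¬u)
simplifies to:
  True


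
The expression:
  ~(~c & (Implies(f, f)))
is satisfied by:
  {c: True}


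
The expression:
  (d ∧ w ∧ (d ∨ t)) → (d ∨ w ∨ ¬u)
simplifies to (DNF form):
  True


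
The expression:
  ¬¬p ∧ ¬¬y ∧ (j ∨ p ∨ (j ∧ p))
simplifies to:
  p ∧ y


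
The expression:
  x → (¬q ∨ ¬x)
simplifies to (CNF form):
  ¬q ∨ ¬x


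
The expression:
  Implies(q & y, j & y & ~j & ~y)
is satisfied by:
  {q: False, y: False}
  {y: True, q: False}
  {q: True, y: False}


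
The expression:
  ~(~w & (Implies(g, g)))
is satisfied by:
  {w: True}


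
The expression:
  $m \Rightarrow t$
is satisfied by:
  {t: True, m: False}
  {m: False, t: False}
  {m: True, t: True}


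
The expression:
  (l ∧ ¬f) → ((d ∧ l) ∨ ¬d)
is always true.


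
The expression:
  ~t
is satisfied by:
  {t: False}


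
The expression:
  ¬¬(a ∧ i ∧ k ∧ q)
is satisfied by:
  {a: True, i: True, q: True, k: True}


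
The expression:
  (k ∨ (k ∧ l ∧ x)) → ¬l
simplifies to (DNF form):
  ¬k ∨ ¬l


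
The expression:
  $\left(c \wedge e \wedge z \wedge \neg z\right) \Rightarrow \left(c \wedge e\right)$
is always true.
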